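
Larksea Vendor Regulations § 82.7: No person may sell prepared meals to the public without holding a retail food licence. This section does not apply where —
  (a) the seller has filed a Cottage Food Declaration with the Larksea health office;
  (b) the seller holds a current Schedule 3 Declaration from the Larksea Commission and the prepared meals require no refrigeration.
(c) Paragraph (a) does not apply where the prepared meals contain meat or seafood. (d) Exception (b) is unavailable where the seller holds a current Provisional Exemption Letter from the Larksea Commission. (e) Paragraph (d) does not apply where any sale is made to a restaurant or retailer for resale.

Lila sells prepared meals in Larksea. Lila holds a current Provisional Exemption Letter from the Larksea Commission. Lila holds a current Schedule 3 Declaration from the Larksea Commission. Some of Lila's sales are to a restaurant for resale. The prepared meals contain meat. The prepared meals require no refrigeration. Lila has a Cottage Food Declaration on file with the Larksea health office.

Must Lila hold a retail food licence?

No — exception (b) applies; Lila is not required to hold a retail food licence.

Exception (a): a Cottage Food Declaration is on file — every condition holds. But applying paragraph (c): (c) applies — the prepared meals contain meat. So (a) is unavailable.
All of (b)'s requirements are met (a current Schedule 3 Declaration is held; the prepared meals are shelf-stable). Considering the limiting provisions: (d) operates (a current Provisional Exemption Letter is held), but is itself disapplied by (e): (e) operates against (d): some sales are to a restaurant for resale. Exception (b) stands.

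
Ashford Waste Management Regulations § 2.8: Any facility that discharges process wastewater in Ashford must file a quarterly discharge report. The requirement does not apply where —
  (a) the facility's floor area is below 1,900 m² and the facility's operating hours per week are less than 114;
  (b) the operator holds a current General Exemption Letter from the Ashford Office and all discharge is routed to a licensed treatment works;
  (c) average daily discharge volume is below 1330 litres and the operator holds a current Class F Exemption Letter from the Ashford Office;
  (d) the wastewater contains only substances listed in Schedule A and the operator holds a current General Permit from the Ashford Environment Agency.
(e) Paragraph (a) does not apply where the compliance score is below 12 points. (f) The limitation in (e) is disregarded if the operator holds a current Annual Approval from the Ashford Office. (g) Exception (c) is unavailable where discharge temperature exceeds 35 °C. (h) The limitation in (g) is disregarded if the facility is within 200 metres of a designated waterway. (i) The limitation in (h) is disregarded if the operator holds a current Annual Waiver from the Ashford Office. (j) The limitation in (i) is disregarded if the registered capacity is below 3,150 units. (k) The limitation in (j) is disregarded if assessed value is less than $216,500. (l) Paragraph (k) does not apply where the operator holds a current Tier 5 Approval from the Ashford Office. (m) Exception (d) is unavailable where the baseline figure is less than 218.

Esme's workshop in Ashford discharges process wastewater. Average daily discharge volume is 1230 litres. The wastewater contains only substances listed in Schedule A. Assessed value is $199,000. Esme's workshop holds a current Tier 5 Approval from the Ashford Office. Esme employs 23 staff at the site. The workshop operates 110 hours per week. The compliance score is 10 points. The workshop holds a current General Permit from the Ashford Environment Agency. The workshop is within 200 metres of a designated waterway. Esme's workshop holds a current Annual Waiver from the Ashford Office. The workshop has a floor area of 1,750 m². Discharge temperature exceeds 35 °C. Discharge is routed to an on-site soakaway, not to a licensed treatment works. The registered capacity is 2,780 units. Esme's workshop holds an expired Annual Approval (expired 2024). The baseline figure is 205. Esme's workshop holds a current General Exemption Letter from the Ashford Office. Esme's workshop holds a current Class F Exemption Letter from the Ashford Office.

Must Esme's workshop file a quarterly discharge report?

No — exception (c) applies; Esme's workshop is not required to file a quarterly discharge report.

Exception (a) is satisfied on its face — the facility's floor area is 1,750 m², below the 1,900 m² limit; the facility's operating hours per week are 110, less than the 114 limit. But applying paragraphs (e)–(f): (e) operates against (a): the compliance score is 10 points, below the 12 points limit. (f), which would lift (e), is not triggered — no current Annual Approval is held. Exception (a) does not apply.
Exception (b) does not apply: discharge is not routed to a licensed treatment works.
Exception (c): average daily discharge volume is 1230 litres, below the 1330 litres limit; a current Class F Exemption Letter is held — every condition holds. Considering the limiting provisions: (g) would limit (c) — discharge temperature exceeds 35 °C — but (h) sets (g) aside: (h) is engaged — the workshop is within 200 m of a designated waterway. (i) applies (a current Annual Waiver is held), but yields to (j): (j) applies — the registered capacity is 2,780 units, below the 3,150 units limit. (k) applies (assessed value is $199,000, less than the $216,500 limit), but is itself disapplied by (l): (l) operates against (k): a current Tier 5 Approval is held. (c) remains available.
Exception (d)'s conditions are all satisfied: the wastewater is Schedule-A-only; a current General Permit is held. Turning to paragraph (m): (m) operates against (d): the baseline figure is 205, less than the 218 limit. Exception (d) does not apply.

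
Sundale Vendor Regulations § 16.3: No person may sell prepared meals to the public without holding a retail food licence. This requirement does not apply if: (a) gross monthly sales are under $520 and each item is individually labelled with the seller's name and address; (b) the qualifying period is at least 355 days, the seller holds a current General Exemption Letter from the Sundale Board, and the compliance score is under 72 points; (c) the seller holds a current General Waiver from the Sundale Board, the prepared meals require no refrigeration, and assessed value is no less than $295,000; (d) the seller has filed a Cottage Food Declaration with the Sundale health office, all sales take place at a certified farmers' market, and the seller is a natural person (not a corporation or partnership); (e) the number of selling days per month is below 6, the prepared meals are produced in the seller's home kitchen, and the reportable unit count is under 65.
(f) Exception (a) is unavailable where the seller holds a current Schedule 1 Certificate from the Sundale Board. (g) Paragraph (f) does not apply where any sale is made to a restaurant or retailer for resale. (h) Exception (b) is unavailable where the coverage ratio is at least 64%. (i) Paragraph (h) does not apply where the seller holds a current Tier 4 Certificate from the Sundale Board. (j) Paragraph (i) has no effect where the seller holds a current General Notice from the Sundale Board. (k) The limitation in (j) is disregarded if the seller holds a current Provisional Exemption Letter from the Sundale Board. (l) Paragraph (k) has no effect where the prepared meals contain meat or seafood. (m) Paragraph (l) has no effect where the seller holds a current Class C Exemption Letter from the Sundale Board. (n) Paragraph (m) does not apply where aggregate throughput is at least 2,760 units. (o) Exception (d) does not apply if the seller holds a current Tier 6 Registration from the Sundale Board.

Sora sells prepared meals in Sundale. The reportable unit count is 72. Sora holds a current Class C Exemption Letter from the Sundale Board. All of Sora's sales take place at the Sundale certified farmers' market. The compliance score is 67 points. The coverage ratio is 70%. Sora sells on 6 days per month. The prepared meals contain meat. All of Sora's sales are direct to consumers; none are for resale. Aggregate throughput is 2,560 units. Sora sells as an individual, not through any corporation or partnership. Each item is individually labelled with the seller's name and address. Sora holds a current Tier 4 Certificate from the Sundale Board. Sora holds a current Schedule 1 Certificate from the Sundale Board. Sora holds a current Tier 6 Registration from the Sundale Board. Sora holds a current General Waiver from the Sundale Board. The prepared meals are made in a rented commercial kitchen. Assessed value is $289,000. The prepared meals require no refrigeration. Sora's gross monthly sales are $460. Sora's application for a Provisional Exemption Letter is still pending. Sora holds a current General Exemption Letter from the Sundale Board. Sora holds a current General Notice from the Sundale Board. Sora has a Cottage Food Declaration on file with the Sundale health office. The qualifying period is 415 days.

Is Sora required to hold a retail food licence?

All of (a)'s requirements are met (gross monthly sales are $460, under the $520 limit; items are individually labelled). However, paragraphs (f)–(g) must be considered: (f) operates against (a): a current Schedule 1 Certificate is held. (g), which would lift (f), does not operate here — no sales are for resale. Exception (a) does not apply.
Exception (b)'s conditions are all satisfied: the qualifying period is 415 days, meeting the 355 days threshold; a current General Exemption Letter is held; the compliance score is 67 points, under the 72 points limit. But applying paragraphs (h)–(n): (h) applies — the coverage ratio is 70%, meeting the 64% threshold. (i) is engaged (a current Tier 4 Certificate is held), but is set aside by (j): (j) operates — a current General Notice is held. (k) does not operate here (there is no Provisional Exemption Letter in force), so (j) stands. Exception (b) does not apply.
Exception (c) does not apply: assessed value is $289,000, short of $295,000.
Exception (d)'s conditions are all satisfied: a Cottage Food Declaration is on file; all sales are at a certified farmers' market; the seller is a natural person. But applying paragraph (o): (o) operates — a current Tier 6 Registration is held. So (d) is unavailable.
Exception (e) does not apply: the number of selling days per month is 6, not below 6.
None of the exceptions is available; § 16.3 applies in full.

Yes — Sora must hold a retail food licence.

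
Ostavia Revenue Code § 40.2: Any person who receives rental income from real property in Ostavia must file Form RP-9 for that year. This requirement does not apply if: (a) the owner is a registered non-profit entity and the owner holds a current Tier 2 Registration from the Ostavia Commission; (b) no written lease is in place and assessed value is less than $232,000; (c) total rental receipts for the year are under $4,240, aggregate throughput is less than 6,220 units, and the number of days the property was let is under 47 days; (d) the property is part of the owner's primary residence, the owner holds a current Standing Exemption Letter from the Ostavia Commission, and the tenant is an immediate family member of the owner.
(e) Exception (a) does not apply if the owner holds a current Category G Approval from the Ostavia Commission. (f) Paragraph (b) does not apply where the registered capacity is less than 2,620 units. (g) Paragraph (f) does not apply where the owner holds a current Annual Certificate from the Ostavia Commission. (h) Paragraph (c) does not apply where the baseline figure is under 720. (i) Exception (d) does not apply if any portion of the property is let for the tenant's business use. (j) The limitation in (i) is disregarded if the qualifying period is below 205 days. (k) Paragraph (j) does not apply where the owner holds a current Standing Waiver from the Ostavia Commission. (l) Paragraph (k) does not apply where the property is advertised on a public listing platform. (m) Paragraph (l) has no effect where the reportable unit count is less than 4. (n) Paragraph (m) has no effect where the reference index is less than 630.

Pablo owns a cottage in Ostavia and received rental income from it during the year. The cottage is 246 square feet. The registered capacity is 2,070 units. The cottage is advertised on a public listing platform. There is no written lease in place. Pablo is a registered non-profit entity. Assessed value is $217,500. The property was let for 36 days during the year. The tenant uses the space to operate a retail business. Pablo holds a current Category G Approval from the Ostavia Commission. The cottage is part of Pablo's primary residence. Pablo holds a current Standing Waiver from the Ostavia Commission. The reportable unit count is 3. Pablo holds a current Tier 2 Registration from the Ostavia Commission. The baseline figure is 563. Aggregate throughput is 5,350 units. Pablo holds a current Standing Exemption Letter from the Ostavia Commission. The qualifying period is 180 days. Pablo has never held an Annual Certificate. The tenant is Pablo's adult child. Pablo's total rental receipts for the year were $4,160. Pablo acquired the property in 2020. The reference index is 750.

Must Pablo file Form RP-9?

Exception (a)'s conditions are all satisfied: Pablo is a registered non-profit; a current Tier 2 Registration is held. Turning to paragraph (e): (e) is triggered — a current Category G Approval is held. (a) is therefore removed.
All of (b)'s requirements are met (there is no written lease; assessed value is $217,500, less than the $232,000 limit). However, paragraphs (f)–(g) must be considered: (f) operates against (b): the registered capacity is 2,070 units, less than the 2,620 units limit. (g), which would lift (f), is not triggered — there is no Annual Certificate in force. Exception (b) does not apply.
Exception (c)'s conditions are all satisfied: total rental receipts for the year are $4,160, under the $4,240 limit; aggregate throughput is 5,350 units, less than the 6,220 units limit; the number of days the property was let is 36 days, under the 47 days limit. Turning to paragraph (h): (h) operates — the baseline figure is 563, under the 720 limit. (c) is therefore removed.
Exception (d): the cottage is part of the primary residence; a current Standing Exemption Letter is held; the tenant is an immediate family member — every condition holds. But: (i) operates against (d): the space is let for business use. (j) operates (the qualifying period is 180 days, below the 205 days limit), but is set aside by (k): (k) applies — a current Standing Waiver is held. (l) would limit (k) — the property is publicly advertised — but (m) sets (l) aside: (m) operates — the reportable unit count is 3, less than the 4 limit. (n), which would lift (m), is not engaged — the reference index is 750, not less than 630. Exception (d) does not apply.
Every exception is unavailable, so the rule governs.

Yes — Pablo must file Form RP-9.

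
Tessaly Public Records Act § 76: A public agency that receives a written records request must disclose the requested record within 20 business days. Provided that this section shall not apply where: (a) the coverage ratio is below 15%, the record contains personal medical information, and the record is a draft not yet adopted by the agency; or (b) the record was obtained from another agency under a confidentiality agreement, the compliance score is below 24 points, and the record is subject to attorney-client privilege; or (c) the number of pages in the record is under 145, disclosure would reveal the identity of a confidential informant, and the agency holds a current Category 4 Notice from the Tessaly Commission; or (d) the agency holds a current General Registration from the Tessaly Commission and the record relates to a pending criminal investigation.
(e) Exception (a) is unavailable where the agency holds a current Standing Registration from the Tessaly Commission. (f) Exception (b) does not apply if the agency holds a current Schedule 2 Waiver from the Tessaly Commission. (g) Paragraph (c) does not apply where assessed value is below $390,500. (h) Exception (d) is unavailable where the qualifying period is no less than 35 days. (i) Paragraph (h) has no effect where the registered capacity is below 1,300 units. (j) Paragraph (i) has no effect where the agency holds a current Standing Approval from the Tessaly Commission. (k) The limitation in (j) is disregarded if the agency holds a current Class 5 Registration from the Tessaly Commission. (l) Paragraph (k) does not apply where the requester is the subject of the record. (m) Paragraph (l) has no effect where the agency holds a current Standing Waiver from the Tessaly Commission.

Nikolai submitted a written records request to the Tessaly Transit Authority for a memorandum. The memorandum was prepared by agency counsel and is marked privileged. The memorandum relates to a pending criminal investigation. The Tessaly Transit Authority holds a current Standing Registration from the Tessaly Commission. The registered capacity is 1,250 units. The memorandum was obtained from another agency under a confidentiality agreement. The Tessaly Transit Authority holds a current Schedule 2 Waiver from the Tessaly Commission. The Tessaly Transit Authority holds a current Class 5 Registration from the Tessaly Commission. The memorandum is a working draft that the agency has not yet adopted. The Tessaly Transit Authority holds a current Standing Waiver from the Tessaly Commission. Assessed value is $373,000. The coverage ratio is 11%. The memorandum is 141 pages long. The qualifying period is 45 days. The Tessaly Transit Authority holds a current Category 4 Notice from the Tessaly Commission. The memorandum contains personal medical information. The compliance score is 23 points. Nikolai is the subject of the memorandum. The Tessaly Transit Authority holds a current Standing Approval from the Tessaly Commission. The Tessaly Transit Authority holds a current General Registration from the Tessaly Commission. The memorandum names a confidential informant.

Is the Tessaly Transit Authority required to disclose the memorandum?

Exception (a)'s conditions are all satisfied: the coverage ratio is 11%, below the 15% limit; the memorandum contains personal medical information; the memorandum is an unadopted draft. However, paragraph (e) must be considered: (e) is engaged — a current Standing Registration is held. Exception (a) does not apply.
Exception (b): the memorandum was obtained under a confidentiality agreement; the compliance score is 23 points, below the 24 points limit; the memorandum is privileged — every condition holds. However, paragraph (f) must be considered: (f) is engaged — a current Schedule 2 Waiver is held. (b) is therefore removed.
Exception (c) is satisfied on its face — the number of pages in the record is 141, under the 145 limit; the memorandum names a confidential informant; a current Category 4 Notice is held. Turning to paragraph (g): (g) applies — assessed value is $373,000, below the $390,500 limit. (c) is therefore removed.
All of (d)'s requirements are met (a current General Registration is held; the memorandum relates to a pending investigation). Applying paragraphs (h)–(m): (h) operates (the qualifying period is 45 days, meeting the 35 days threshold), but is itself disapplied by (i): (i) applies — the registered capacity is 1,250 units, below the 1,300 units limit. (j) would limit (i) — a current Standing Approval is held — but (k) sets (j) aside: (k) operates against (j): a current Class 5 Registration is held. (l) applies (Nikolai is the subject of the memorandum), but is set aside by (m): (m) is triggered — a current Standing Waiver is held. So (d) applies.

No — exception (d) applies; the Tessaly Transit Authority is not required to disclose the memorandum.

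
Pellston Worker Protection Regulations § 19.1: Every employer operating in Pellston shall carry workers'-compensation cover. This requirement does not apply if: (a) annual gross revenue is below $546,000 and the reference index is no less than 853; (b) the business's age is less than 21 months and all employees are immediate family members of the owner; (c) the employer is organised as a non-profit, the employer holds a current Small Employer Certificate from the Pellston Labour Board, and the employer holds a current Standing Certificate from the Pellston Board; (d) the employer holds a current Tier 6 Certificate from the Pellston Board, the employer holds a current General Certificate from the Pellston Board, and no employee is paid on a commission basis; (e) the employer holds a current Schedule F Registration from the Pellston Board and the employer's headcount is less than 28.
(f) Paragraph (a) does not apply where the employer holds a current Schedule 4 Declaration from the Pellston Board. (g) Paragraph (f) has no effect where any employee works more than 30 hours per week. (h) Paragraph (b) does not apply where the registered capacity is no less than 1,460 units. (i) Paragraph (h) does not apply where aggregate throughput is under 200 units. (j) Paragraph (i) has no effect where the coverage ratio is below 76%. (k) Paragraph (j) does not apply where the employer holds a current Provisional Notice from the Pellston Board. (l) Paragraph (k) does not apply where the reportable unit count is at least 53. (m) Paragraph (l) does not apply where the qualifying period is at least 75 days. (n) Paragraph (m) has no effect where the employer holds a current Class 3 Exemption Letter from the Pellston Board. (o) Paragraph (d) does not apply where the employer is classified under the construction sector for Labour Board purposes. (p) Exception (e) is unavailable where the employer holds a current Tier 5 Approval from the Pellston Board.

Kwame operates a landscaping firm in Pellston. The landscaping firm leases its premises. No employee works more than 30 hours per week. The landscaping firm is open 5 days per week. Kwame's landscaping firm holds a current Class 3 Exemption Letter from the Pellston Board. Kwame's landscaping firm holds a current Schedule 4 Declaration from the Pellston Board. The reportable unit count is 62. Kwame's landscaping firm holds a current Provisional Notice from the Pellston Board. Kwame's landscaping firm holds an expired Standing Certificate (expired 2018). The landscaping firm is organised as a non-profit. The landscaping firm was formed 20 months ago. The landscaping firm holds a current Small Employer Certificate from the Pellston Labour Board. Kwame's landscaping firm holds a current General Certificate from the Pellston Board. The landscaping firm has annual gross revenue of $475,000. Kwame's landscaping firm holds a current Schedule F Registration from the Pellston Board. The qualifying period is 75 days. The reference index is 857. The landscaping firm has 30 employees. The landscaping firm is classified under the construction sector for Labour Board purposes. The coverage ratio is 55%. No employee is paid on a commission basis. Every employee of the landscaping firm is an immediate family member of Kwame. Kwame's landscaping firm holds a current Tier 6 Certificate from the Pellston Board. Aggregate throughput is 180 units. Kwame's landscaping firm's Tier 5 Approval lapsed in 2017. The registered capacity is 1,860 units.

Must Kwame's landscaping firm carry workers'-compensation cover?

Yes — Kwame's landscaping firm must carry workers'-compensation cover.

Exception (a)'s conditions are all satisfied: annual gross revenue is $475,000, below the $546,000 limit; the reference index is 857, meeting the 853 threshold. But applying paragraphs (f)–(g): (f) operates against (a): a current Schedule 4 Declaration is held. (g), which would lift (f), is inapplicable — no employee exceeds 30 hours/week. So (a) is unavailable.
All of (b)'s requirements are met (the business's age is 20 months, less than the 21 months limit; every employee is an immediate family member). Turning to paragraphs (h)–(n): (h) operates against (b): the registered capacity is 1,860 units, meeting the 1,460 units threshold. (i) is engaged (aggregate throughput is 180 units, under the 200 units limit), but is displaced by (j): (j) applies — the coverage ratio is 55%, below the 76% limit. (k) would limit (j) — a current Provisional Notice is held — but (l) sets (k) aside: (l) applies — the reportable unit count is 62, meeting the 53 threshold. (m) is triggered (the qualifying period is 75 days, meeting the 75 days threshold), but is displaced by (n): (n) operates against (m): a current Class 3 Exemption Letter is held. (b) is therefore removed.
Exception (c) fails — no current Standing Certificate is held.
Exception (d)'s conditions are all satisfied: a current Tier 6 Certificate is held; a current General Certificate is held; no employee is paid on commission. But applying paragraph (o): (o) operates against (d): the landscaping firm is classified under the construction sector. So (d) is unavailable.
Exception (e) fails — the employer's headcount is 30, not less than 28.
No exception displaces § 19.1.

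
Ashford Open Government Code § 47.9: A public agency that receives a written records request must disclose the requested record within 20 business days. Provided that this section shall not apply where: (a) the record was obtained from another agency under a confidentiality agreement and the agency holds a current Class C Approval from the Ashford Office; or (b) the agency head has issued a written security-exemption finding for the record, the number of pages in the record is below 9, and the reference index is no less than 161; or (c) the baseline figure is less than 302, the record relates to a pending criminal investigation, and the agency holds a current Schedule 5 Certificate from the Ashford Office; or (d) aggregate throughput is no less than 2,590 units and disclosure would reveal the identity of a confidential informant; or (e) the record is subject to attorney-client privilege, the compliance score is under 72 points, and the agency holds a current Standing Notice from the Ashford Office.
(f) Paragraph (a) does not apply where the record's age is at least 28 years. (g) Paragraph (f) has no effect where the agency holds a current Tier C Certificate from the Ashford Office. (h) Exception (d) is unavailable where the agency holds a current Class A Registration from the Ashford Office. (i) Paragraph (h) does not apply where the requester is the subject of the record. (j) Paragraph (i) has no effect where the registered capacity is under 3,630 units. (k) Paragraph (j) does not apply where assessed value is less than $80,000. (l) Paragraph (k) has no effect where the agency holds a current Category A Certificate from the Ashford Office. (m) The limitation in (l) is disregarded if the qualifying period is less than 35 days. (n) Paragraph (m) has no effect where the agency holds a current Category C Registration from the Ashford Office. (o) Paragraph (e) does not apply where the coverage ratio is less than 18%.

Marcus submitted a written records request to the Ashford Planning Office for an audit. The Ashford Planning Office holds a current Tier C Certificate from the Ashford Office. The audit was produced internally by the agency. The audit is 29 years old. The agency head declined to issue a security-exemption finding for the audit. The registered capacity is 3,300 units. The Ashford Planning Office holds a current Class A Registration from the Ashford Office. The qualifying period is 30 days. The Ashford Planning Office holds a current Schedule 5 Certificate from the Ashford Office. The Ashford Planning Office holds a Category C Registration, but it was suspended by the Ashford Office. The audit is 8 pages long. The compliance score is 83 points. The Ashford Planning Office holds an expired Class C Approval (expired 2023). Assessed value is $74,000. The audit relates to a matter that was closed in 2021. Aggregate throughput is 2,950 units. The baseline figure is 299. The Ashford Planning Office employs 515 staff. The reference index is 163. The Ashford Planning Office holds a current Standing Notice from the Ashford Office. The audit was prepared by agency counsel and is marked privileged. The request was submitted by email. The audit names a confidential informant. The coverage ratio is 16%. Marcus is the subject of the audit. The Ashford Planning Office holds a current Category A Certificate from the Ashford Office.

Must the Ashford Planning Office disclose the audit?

Exception (a) does not apply: the audit was produced internally.
Exception (b) fails — the agency head declined to issue a security-exemption finding.
Exception (c) fails — the audit relates to a closed matter.
Exception (d)'s conditions are all satisfied: aggregate throughput is 2,950 units, meeting the 2,590 units threshold; the audit names a confidential informant. Under paragraphs (h)–(n): (h) would limit (d) — a current Class A Registration is held — but (i) sets (h) aside: (i) operates — Marcus is the subject of the audit. (j) is triggered (the registered capacity is 3,300 units, under the 3,630 units limit), but yields to (k): (k) operates against (j): assessed value is $74,000, less than the $80,000 limit. (l) operates (a current Category A Certificate is held), but yields to (m): (m) applies — the qualifying period is 30 days, less than the 35 days limit. (n), which would lift (m), is not triggered — the Category C Registration is not current. (d) remains available.
Exception (e) fails — the compliance score is 83 points, not under 72 points.

No — exception (d) applies; the Ashford Planning Office is not required to disclose the audit.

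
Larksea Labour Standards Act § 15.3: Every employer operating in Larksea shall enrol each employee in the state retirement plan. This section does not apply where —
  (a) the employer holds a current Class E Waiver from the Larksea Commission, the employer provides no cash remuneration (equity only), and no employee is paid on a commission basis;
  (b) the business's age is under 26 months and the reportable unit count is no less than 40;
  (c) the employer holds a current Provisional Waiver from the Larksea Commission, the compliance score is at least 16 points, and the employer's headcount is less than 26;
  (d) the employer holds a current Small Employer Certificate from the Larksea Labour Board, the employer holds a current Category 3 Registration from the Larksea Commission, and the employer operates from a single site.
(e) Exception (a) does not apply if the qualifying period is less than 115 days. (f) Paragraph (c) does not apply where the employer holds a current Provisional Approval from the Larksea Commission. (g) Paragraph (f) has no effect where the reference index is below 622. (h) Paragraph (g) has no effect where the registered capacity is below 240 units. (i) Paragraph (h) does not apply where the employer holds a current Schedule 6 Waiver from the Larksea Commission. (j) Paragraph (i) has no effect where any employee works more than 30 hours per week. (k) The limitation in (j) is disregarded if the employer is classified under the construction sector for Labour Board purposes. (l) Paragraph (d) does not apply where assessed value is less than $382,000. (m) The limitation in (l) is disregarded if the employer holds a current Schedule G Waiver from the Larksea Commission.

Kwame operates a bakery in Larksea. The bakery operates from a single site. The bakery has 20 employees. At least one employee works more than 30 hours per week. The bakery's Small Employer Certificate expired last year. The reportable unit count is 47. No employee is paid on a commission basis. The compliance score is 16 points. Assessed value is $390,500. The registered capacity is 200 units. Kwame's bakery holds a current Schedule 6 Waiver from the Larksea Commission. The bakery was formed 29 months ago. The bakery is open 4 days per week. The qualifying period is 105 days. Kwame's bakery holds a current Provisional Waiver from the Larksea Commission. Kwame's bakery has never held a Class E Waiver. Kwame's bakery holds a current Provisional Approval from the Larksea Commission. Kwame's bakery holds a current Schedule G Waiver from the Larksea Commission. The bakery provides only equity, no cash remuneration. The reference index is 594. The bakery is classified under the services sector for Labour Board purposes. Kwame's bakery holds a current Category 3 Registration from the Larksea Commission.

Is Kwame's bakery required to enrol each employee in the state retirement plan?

Exception (a) requires that the employer holds a current Class E Waiver from the Larksea Commission; but no current Class E Waiver is held, so (a) is unavailable.
Exception (b) fails — the business's age is 29 months, not under 26 months.
Exception (c) is satisfied on its face — a current Provisional Waiver is held; the compliance score is 16 points, meeting the 16 points threshold; the employer's headcount is 20, less than the 26 limit. But applying paragraphs (f)–(k): (f) applies — a current Provisional Approval is held. (g) is triggered (the reference index is 594, below the 622 limit), but is set aside by (h): (h) is triggered — the registered capacity is 200 units, below the 240 units limit. (i) would limit (h) — a current Schedule 6 Waiver is held — but (j) sets (i) aside: (j) operates — at least one employee exceeds 30 hours/week. (k) is inapplicable (the bakery is classified under the services sector), so (j) stands. (c) is therefore removed.
Exception (d) fails — the Small Employer Certificate has expired.
No exception is made out. Kwame's bakery falls within the general rule.

Yes — Kwame's bakery must enrol each employee in the state retirement plan.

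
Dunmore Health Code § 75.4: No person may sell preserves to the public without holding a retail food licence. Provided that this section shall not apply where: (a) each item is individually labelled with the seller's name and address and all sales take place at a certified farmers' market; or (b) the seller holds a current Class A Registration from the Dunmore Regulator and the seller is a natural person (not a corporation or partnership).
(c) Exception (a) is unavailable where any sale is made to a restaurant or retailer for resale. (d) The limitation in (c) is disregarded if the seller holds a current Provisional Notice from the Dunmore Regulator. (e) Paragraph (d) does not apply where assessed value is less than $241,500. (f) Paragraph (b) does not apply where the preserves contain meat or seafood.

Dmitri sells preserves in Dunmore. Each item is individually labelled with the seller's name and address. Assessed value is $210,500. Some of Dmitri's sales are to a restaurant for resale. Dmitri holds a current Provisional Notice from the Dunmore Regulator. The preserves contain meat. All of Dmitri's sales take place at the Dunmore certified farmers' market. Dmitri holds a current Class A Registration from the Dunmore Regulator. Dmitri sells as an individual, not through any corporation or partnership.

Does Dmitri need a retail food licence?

Yes — Dmitri must hold a retail food licence.

Exception (a)'s conditions are all satisfied: items are individually labelled; all sales are at a certified farmers' market. But applying paragraphs (c)–(e): (c) operates against (a): some sales are to a restaurant for resale. (d) would limit (c) — a current Provisional Notice is held — but (e) sets (d) aside: (e) is triggered — assessed value is $210,500, less than the $241,500 limit. (a) is therefore removed.
Exception (b): a current Class A Registration is held; the seller is a natural person — every condition holds. But: (f) is triggered — the preserves contain meat. So (b) is unavailable.
No exception displaces § 75.4.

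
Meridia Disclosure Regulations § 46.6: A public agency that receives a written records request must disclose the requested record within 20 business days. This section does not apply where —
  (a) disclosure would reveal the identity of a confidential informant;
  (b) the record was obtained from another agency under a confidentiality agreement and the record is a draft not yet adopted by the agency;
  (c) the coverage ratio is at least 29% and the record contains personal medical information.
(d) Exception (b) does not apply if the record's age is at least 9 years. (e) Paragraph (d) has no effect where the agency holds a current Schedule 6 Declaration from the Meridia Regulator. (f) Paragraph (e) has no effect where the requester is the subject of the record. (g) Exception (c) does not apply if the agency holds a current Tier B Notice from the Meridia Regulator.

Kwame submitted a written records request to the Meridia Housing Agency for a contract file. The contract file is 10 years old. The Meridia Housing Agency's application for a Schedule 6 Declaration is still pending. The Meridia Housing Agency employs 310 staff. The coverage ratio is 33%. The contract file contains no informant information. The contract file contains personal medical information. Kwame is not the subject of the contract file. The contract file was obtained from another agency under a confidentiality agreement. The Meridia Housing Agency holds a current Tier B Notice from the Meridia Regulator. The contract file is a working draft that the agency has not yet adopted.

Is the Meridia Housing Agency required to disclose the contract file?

Exception (a) fails — the contract file contains no informant information.
Exception (b)'s conditions are all satisfied: the contract file was obtained under a confidentiality agreement; the contract file is an unadopted draft. But: (d) applies — the record's age is 10 years, meeting the 9 years threshold. (e) does not operate here (there is no Schedule 6 Declaration in force), so (d) stands. Exception (b) does not apply.
Exception (c)'s conditions are all satisfied: the coverage ratio is 33%, meeting the 29% threshold; the contract file contains personal medical information. Turning to paragraph (g): (g) operates against (c): a current Tier B Notice is held. (c) is therefore removed.
None of the exceptions is available; § 46.6 applies in full.

Yes — the Meridia Housing Agency must disclose the contract file.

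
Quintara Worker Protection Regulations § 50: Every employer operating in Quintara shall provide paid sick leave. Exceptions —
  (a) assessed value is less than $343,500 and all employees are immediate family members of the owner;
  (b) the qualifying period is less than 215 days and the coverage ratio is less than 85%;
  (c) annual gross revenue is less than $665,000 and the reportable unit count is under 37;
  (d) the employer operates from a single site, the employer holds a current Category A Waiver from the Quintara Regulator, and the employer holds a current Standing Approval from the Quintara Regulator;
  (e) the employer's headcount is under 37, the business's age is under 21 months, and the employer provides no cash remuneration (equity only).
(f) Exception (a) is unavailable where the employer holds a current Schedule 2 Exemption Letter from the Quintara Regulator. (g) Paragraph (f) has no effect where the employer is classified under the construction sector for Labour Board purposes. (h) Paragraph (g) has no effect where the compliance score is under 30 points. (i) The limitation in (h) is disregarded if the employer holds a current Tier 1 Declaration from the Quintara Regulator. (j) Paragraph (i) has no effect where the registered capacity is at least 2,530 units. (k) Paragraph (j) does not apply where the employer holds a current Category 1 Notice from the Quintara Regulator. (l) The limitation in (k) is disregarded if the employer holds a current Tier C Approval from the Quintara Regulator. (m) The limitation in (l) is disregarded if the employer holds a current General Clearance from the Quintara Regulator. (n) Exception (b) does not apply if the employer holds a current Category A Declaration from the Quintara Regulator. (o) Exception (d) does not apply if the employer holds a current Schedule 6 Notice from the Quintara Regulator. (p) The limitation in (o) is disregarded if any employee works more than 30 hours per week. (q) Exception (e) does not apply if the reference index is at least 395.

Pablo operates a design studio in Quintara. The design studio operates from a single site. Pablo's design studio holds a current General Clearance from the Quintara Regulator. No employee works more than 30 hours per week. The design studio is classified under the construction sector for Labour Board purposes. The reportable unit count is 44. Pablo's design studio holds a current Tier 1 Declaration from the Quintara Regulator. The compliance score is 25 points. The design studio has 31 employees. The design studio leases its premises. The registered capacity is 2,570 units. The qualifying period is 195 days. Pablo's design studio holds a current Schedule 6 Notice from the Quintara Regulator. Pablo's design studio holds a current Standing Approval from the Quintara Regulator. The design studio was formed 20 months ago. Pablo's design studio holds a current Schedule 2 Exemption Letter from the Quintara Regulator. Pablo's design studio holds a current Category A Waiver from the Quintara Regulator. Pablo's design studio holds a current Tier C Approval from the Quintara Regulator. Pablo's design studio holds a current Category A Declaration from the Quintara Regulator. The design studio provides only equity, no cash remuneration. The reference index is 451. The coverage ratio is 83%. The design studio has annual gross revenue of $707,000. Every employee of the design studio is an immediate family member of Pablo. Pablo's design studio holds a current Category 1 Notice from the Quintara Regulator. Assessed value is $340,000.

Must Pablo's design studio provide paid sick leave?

No — exception (a) applies; Pablo's design studio is not required to provide paid sick leave.

Exception (a): assessed value is $340,000, less than the $343,500 limit; every employee is an immediate family member — every condition holds. As to paragraphs (f)–(m): (f) would limit (a) — a current Schedule 2 Exemption Letter is held — but (g) sets (f) aside: (g) is triggered — the design studio is classified under the construction sector. (h) applies (the compliance score is 25 points, under the 30 points limit), but is set aside by (i): (i) operates against (h): a current Tier 1 Declaration is held. (j) is triggered (the registered capacity is 2,570 units, meeting the 2,530 units threshold), but is displaced by (k): (k) operates against (j): a current Category 1 Notice is held. (l) would limit (k) — a current Tier C Approval is held — but (m) sets (l) aside: (m) is engaged — a current General Clearance is held. So (a) applies.
Exception (b): the qualifying period is 195 days, less than the 215 days limit; the coverage ratio is 83%, less than the 85% limit — every condition holds. But: (n) is triggered — a current Category A Declaration is held. So (b) is unavailable.
Exception (c) does not apply: annual gross revenue is $707,000, not less than $665,000.
Exception (d)'s conditions are all satisfied: the employer operates from a single site; a current Category A Waiver is held; a current Standing Approval is held. However, paragraphs (o)–(p) must be considered: (o) applies — a current Schedule 6 Notice is held. (p) is not engaged (no employee exceeds 30 hours/week), so (o) stands. So (d) is unavailable.
Exception (e) is satisfied on its face — the employer's headcount is 31, under the 37 limit; the business's age is 20 months, under the 21 months limit; remuneration is equity-only. But applying paragraph (q): (q) operates against (e): the reference index is 451, meeting the 395 threshold. Exception (e) does not apply.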